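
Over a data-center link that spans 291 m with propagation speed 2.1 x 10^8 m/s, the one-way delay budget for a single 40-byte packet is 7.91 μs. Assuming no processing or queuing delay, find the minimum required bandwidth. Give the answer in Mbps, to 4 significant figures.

49.05 Mbps

L = 320 bits.
Propagation delay = 291 / 210000000 = 1.38571 μs.
Transmission budget = 7.91 − 1.38571 = 6.52429 μs.
R ≥ L / t_tx = 320 bits / 6.52429e-06 s = 49.05 Mbps.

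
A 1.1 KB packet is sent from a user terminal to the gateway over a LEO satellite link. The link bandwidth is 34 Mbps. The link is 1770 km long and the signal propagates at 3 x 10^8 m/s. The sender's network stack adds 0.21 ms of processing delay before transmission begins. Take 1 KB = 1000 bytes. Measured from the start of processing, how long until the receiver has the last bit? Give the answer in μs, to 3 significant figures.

L = 8800 bits.
Transmission delay = L/R = 8800 / 34000000 = 258.824 μs.
Propagation delay = d/s = 1770000 m / 300000000 m/s = 5900 μs.
Plus processing delay 0.21 ms = 210 μs.
Total = 6370 μs.

6370 μs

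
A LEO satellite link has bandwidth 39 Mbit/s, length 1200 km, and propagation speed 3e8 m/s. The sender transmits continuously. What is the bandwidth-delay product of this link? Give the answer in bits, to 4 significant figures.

Propagation delay = 1200000 / 300000000 = 0.004 s.
BDP = R × t_prop = 39000000 × 0.004 = 156000 bits.

156000 bits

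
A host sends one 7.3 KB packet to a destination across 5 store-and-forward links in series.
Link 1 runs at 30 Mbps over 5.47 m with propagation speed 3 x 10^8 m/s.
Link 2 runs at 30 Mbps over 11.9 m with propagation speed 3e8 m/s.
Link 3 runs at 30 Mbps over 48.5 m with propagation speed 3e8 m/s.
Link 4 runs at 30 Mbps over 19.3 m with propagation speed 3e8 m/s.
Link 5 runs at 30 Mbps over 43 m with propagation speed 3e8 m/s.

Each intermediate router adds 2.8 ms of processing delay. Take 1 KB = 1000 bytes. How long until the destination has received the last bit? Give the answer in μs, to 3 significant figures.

L = 58400 bits.
Transmission delay per hop = L/R = 58400/30000000 = 1946.67 μs; 5 hops → 9733.33 μs.
Propagation delays (d/s per hop): 0.0182333, 0.0396667, 0.161667, 0.0643333, 0.143333 μs; sum = 0.427233 μs.
Processing at 4 router(s): 4 × 2.8 ms = 11200 μs.
End-to-end = 20900 μs.

20900 μs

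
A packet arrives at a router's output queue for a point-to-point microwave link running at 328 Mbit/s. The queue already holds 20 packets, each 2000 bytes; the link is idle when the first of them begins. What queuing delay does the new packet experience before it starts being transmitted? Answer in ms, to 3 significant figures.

Each queued packet: L/R = 16000/328000000 = 0.0487805 ms.
20 queued → 0.97561 ms.
Queuing delay = 0.976 ms.

0.976 ms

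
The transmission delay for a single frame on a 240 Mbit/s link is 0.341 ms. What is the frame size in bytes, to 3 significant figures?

L = R × t_tx = 240000000 b/s × 0.000341 s = 81840 bits.
In bytes: 81840 / 8 = 10200 bytes.

10200 bytes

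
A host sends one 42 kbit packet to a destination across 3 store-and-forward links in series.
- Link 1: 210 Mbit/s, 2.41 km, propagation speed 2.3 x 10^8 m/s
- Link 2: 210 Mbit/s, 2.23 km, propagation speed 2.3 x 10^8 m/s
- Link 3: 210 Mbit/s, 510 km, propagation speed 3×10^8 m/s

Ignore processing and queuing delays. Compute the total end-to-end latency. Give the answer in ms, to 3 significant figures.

L = 42000 bits.
Transmission delay per hop = L/R = 42000/210000000 = 0.2 ms; 3 hops → 0.6 ms.
Propagation delays (d/s per hop): 0.0104783, 0.00969565, 1.7 ms; sum = 1.72017 ms.
End-to-end = 2.32 ms.

2.32 ms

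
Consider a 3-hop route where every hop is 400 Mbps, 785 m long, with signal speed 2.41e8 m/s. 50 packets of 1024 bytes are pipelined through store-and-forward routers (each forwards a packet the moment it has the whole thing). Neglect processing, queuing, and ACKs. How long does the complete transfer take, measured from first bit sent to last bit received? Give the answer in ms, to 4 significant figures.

1.075 ms

Per-hop transmission t_tx = L/R = 8192/400000000 = 0.02048 ms.
Per-hop propagation t_prop = 785/241000000 = 0.00325726 ms.
Pipeline fill: first packet needs 3·t_tx to clear all hops; remaining 49 packets each add one t_tx.
Total = (3+50-1)·t_tx + 3·t_prop = 52·0.02048 + 3·0.00325726 = 1.075 ms.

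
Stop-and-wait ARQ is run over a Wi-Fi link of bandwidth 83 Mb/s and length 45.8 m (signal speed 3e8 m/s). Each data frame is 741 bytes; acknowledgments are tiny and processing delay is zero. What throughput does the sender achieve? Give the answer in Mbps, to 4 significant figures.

82.65 Mbps

t_tx = L/R = 5928/83000000 = 7.14217e-05 s.
t_prop = 45.8/300000000 = 1.52667e-07 s; RTT = 3.05333e-07 s.
Cycle = t_tx + RTT = 7.1727e-05 s.
Throughput = L / cycle = 5928 / 7.1727e-05 = 82.65 Mbps.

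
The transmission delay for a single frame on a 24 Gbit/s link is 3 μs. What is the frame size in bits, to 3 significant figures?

L = R × t_tx = 24000000000 b/s × 3e-06 s = 72000 bits.

72000 bits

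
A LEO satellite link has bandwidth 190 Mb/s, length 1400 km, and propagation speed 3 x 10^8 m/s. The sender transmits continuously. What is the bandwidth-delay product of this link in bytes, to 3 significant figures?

Propagation delay = 1400000 / 300000000 = 0.00466667 s.
BDP = R × t_prop = 190000000 × 0.00466667 = 886667 bits.
In bytes: 886667/8 = 111000 bytes.

111000 bytes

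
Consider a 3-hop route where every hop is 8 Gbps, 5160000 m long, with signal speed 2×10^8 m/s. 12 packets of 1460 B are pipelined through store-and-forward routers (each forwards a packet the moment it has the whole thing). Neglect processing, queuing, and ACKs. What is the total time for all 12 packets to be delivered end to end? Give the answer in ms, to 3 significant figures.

Per-hop transmission t_tx = L/R = 11680/8000000000 = 0.00146 ms.
Per-hop propagation t_prop = 5160000/200000000 = 25.8 ms.
Pipeline fill: first packet needs 3·t_tx to clear all hops; remaining 11 packets each add one t_tx.
Total = (3+12-1)·t_tx + 3·t_prop = 14·0.00146 + 3·25.8 = 77.4 ms.

77.4 ms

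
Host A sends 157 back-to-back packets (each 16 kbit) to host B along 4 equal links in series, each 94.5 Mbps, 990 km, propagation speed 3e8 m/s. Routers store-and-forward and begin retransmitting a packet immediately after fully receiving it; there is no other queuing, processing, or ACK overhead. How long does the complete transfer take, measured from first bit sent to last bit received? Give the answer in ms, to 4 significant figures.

Per-hop transmission t_tx = L/R = 16000/94500000 = 0.169312 ms.
Per-hop propagation t_prop = 990000/300000000 = 3.3 ms.
Pipeline fill: first packet needs 4·t_tx to clear all hops; remaining 156 packets each add one t_tx.
Total = (4+157-1)·t_tx + 4·t_prop = 160·0.169312 + 4·3.3 = 40.29 ms.

40.29 ms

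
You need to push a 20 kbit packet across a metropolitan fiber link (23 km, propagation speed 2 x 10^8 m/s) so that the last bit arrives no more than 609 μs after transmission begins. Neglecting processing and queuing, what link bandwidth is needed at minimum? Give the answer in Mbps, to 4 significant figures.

40.49 Mbps

Propagation delay = 23000 / 200000000 = 115 μs.
Transmission budget = 609 − 115 = 494 μs.
R ≥ L / t_tx = 20000 bits / 0.000494 s = 40.49 Mbps.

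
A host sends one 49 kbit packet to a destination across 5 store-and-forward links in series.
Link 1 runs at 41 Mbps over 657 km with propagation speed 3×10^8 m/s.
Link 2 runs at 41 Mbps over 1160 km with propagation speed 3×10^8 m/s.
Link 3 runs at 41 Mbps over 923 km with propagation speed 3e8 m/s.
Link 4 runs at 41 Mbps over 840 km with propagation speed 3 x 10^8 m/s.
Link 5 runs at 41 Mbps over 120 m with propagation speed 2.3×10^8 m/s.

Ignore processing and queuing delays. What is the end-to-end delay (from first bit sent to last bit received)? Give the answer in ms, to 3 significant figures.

L = 49000 bits.
Transmission delay per hop = L/R = 49000/41000000 = 1.19512 ms; 5 hops → 5.97561 ms.
Propagation delays (d/s per hop): 2.19, 3.86667, 3.07667, 2.8, 0.000521739 ms; sum = 11.9339 ms.
End-to-end = 17.9 ms.

17.9 ms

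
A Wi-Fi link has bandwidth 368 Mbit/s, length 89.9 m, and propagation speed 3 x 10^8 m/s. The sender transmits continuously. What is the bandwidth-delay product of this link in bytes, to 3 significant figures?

13.8 bytes

Propagation delay = 89.9 / 300000000 = 2.99667e-07 s.
BDP = R × t_prop = 368000000 × 2.99667e-07 = 110.277 bits.
In bytes: 110.277/8 = 13.8 bytes.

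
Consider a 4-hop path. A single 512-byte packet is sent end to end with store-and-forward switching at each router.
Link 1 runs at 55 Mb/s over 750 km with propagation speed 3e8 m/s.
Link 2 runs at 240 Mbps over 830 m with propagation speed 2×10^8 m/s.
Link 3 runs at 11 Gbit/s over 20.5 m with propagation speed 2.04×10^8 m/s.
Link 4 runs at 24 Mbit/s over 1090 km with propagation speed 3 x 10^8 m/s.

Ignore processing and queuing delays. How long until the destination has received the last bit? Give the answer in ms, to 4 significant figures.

L = 512 × 8 = 4096 bits.
Transmission delays (L/R per hop): 0.0744727, 0.0170667, 0.000372364, 0.170667 ms; sum = 0.262578 ms.
Propagation delays (d/s per hop): 2.5, 0.00415, 0.00010049, 3.63333 ms; sum = 6.13758 ms.
End-to-end = 6.400 ms.

6.400 ms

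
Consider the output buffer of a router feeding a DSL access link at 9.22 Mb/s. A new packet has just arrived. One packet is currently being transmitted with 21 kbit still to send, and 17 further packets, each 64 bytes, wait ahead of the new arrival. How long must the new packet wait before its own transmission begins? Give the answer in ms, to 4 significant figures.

3.222 ms

Each queued packet: L/R = 512/9220000 = 0.0555315 ms.
17 queued → 0.944035 ms.
Plus remaining 21000 bits of current packet: 2.27766 ms.
Queuing delay = 3.222 ms.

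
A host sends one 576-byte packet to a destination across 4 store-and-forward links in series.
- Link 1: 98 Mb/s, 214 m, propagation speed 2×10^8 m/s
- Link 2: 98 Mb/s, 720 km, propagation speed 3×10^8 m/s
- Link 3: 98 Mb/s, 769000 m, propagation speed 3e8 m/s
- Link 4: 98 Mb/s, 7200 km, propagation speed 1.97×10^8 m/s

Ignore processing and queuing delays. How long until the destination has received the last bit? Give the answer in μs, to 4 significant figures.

41700 μs

L = 576 × 8 = 4608 bits.
Transmission delay per hop = L/R = 4608/98000000 = 47.0204 μs; 4 hops → 188.082 μs.
Propagation delays (d/s per hop): 1.07, 2400, 2563.33, 36548.2 μs; sum = 41512.6 μs.
End-to-end = 41700 μs.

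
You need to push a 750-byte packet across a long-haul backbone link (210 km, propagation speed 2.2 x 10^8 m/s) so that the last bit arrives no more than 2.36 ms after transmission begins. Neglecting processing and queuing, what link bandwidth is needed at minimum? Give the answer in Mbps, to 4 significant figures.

4.269 Mbps

L = 6000 bits.
Propagation delay = 210000 / 2.2e+08 = 0.954545 ms.
Transmission budget = 2.36 − 0.954545 = 1.40545 ms.
R ≥ L / t_tx = 6000 bits / 0.00140545 s = 4.269 Mbps.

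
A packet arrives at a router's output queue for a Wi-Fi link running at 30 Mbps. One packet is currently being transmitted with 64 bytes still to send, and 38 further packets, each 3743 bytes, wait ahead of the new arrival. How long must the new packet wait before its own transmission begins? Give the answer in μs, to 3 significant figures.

37900 μs

Each queued packet: L/R = 29944/30000000 = 998.133 μs.
38 queued → 37929.1 μs.
Plus remaining 512 bits of current packet: 17.0667 μs.
Queuing delay = 37900 μs.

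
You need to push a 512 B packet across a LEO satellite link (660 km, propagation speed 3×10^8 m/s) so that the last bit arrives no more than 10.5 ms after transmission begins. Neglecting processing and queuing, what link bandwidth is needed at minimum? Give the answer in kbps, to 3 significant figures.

493 kbps

L = 4096 bits.
Propagation delay = 660000 / 300000000 = 2.2 ms.
Transmission budget = 10.5 − 2.2 = 8.3 ms.
R ≥ L / t_tx = 4096 bits / 0.0083 s = 493 kbps.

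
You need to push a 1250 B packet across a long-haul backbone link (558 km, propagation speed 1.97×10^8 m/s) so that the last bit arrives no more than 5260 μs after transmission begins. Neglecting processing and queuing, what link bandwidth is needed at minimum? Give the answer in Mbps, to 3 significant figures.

L = 10000 bits.
Propagation delay = 558000 / 197000000 = 2832.49 μs.
Transmission budget = 5260 − 2832.49 = 2427.51 μs.
R ≥ L / t_tx = 10000 bits / 0.00242751 s = 4.12 Mbps.

4.12 Mbps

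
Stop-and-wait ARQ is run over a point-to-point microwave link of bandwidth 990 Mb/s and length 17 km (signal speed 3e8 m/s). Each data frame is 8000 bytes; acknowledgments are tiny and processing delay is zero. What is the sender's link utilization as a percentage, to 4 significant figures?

36.32 %

t_tx = L/R = 64000/990000000 = 6.46465e-05 s.
t_prop = 17000/300000000 = 5.66667e-05 s; RTT = 0.000113333 s.
Cycle = t_tx + RTT = 0.00017798 s.
Utilization = t_tx / cycle = 6.46465e-05/0.00017798 = 36.32 %.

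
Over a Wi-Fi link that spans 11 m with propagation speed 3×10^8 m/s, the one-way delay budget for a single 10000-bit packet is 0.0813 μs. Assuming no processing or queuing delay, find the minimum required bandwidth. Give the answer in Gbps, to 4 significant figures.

224.0 Gbps

Propagation delay = 11 / 300000000 = 0.0366667 μs.
Transmission budget = 0.0813 − 0.0366667 = 0.0446333 μs.
R ≥ L / t_tx = 10000 bits / 4.46333e-08 s = 224.0 Gbps.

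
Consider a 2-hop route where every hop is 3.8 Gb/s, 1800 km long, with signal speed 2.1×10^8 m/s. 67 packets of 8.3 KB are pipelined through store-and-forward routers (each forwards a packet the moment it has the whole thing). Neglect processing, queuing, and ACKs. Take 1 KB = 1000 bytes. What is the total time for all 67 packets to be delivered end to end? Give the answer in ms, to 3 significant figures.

18.3 ms

Per-hop transmission t_tx = L/R = 66400/3800000000 = 0.0174737 ms.
Per-hop propagation t_prop = 1800000/210000000 = 8.57143 ms.
Pipeline fill: first packet needs 2·t_tx to clear all hops; remaining 66 packets each add one t_tx.
Total = (2+67-1)·t_tx + 2·t_prop = 68·0.0174737 + 2·8.57143 = 18.3 ms.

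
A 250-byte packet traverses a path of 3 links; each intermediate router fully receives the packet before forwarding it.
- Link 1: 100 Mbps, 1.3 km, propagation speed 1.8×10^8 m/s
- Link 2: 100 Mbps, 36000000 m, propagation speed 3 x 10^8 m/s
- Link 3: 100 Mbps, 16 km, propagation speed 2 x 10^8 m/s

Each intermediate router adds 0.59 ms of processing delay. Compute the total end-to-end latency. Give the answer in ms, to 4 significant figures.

L = 250 × 8 = 2000 bits.
Transmission delay per hop = L/R = 2000/100000000 = 0.02 ms; 3 hops → 0.06 ms.
Propagation delays (d/s per hop): 0.00722222, 120, 0.08 ms; sum = 120.087 ms.
Processing at 2 router(s): 2 × 0.59 ms = 1.18 ms.
End-to-end = 121.3 ms.

121.3 ms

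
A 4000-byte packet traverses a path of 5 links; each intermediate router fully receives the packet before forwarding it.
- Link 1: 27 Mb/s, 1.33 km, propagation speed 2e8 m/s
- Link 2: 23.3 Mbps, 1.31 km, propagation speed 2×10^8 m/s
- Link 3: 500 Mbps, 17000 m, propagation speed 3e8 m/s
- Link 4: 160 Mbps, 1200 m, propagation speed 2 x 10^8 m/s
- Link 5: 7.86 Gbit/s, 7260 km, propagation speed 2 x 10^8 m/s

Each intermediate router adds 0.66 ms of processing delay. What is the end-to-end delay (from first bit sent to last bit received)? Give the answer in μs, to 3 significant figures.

41800 μs

L = 4000 × 8 = 32000 bits.
Transmission delays (L/R per hop): 1185.19, 1373.39, 64, 200, 4.07125 μs; sum = 2826.65 μs.
Propagation delays (d/s per hop): 6.65, 6.55, 56.6667, 6, 36300 μs; sum = 36375.9 μs.
Processing at 4 router(s): 4 × 0.66 ms = 2640 μs.
End-to-end = 41800 μs.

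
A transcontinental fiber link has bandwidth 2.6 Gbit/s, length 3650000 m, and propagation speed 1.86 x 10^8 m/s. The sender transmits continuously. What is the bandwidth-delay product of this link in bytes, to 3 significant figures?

6380000 bytes

Propagation delay = 3650000 / 186000000 = 0.0196237 s.
BDP = R × t_prop = 2600000000 × 0.0196237 = 51021500 bits.
In bytes: 51021500/8 = 6380000 bytes.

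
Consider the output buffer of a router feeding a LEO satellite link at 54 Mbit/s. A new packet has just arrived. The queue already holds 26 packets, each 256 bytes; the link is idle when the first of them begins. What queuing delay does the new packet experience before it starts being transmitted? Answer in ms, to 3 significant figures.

Each queued packet: L/R = 2048/54000000 = 0.0379259 ms.
26 queued → 0.986074 ms.
Queuing delay = 0.986 ms.

0.986 ms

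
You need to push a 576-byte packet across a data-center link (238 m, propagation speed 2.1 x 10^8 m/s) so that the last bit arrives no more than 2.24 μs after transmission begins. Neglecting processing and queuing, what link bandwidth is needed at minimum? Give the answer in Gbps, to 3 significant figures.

4.16 Gbps

L = 4608 bits.
Propagation delay = 238 / 210000000 = 1.13333 μs.
Transmission budget = 2.24 − 1.13333 = 1.10667 μs.
R ≥ L / t_tx = 4608 bits / 1.10667e-06 s = 4.16 Gbps.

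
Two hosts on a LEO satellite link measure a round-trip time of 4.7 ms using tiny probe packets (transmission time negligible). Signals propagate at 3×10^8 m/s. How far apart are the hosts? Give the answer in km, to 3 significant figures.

705 km

One-way propagation = RTT/2 = 2.35 ms.
d = s × t = 300000000 × 0.00235 = 705 km.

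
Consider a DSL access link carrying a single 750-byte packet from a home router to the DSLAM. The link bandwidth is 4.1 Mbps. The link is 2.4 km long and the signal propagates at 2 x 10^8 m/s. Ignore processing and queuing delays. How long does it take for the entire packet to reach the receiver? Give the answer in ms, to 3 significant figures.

1.48 ms

L = 750 × 8 = 6000 bits.
Transmission delay = L/R = 6000 / 4.1e+06 = 1.46341 ms.
Propagation delay = d/s = 2400 m / 200000000 m/s = 0.012 ms.
Total = 1.48 ms.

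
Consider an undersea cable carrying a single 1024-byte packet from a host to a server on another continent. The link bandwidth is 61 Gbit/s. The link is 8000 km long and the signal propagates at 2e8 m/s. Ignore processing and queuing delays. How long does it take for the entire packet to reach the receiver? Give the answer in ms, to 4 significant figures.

40.00 ms

L = 1024 × 8 = 8192 bits.
Transmission delay = L/R = 8192 / 61000000000 = 0.000134295 ms.
Propagation delay = d/s = 8000000 m / 200000000 m/s = 40 ms.
Total = 40.00 ms.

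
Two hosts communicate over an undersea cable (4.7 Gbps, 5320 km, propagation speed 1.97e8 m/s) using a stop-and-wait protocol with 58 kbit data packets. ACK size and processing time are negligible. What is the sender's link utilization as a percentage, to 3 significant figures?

t_tx = L/R = 58000/4700000000 = 1.23404e-05 s.
t_prop = 5320000/197000000 = 0.0270051 s; RTT = 0.0540102 s.
Cycle = t_tx + RTT = 0.0540225 s.
Utilization = t_tx / cycle = 1.23404e-05/0.0540225 = 0.0228 %.

0.0228 %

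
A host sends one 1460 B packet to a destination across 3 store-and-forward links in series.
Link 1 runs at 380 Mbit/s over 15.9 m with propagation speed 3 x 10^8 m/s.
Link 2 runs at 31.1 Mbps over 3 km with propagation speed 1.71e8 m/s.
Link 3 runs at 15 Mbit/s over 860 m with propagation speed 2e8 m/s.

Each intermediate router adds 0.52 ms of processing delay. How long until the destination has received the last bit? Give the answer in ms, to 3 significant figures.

2.25 ms

L = 1460 × 8 = 11680 bits.
Transmission delays (L/R per hop): 0.0307368, 0.375563, 0.778667 ms; sum = 1.18497 ms.
Propagation delays (d/s per hop): 5.3e-05, 0.0175439, 0.0043 ms; sum = 0.0218969 ms.
Processing at 2 router(s): 2 × 0.52 ms = 1.04 ms.
End-to-end = 2.25 ms.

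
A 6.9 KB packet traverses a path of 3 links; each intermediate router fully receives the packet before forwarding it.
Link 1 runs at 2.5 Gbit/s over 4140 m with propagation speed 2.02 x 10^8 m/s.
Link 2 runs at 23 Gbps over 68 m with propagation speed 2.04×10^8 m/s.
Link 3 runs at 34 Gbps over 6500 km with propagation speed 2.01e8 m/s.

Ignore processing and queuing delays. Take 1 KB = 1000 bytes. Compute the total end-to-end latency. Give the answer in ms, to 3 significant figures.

32.4 ms

L = 55200 bits.
Transmission delays (L/R per hop): 0.02208, 0.0024, 0.00162353 ms; sum = 0.0261035 ms.
Propagation delays (d/s per hop): 0.020495, 0.000333333, 32.3383 ms; sum = 32.3591 ms.
End-to-end = 32.4 ms.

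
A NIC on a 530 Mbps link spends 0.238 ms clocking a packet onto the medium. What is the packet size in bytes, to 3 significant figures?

L = R × t_tx = 530000000 b/s × 0.000238 s = 126140 bits.
In bytes: 126140 / 8 = 15800 bytes.

15800 bytes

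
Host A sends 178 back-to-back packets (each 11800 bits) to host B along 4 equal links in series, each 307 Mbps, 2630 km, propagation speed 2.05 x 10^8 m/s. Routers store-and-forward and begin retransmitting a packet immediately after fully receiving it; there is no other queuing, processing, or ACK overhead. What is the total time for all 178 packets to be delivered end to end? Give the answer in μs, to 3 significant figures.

58300 μs

Per-hop transmission t_tx = L/R = 11800/307000000 = 38.4365 μs.
Per-hop propagation t_prop = 2630000/2.05e+08 = 12829.3 μs.
Pipeline fill: first packet needs 4·t_tx to clear all hops; remaining 177 packets each add one t_tx.
Total = (4+178-1)·t_tx + 4·t_prop = 181·38.4365 + 4·12829.3 = 58300 μs.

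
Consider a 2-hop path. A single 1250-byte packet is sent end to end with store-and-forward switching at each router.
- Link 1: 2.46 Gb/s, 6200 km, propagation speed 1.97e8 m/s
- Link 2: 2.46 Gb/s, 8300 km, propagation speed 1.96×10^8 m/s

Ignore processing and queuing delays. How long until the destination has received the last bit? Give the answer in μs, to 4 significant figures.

L = 1250 × 8 = 10000 bits.
Transmission delay per hop = L/R = 10000/2460000000 = 4.06504 μs; 2 hops → 8.13008 μs.
Propagation delays (d/s per hop): 31472.1, 42346.9 μs; sum = 73819 μs.
End-to-end = 73830 μs.

73830 μs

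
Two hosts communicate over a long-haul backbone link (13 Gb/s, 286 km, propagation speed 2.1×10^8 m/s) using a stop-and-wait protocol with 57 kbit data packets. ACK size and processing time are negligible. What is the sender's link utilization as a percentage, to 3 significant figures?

0.161 %

t_tx = L/R = 57000/13000000000 = 4.38462e-06 s.
t_prop = 286000/210000000 = 0.0013619 s; RTT = 0.00272381 s.
Cycle = t_tx + RTT = 0.00272819 s.
Utilization = t_tx / cycle = 4.38462e-06/0.00272819 = 0.161 %.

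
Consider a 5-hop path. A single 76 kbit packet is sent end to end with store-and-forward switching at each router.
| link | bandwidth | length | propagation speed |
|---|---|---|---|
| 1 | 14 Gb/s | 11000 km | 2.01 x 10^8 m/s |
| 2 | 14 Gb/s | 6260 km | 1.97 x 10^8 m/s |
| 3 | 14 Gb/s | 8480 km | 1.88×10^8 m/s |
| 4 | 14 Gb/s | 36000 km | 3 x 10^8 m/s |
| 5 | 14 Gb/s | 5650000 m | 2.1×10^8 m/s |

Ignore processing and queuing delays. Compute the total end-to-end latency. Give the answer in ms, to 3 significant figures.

L = 76000 bits.
Transmission delay per hop = L/R = 76000/14000000000 = 0.00542857 ms; 5 hops → 0.0271429 ms.
Propagation delays (d/s per hop): 54.7264, 31.7766, 45.1064, 120, 26.9048 ms; sum = 278.514 ms.
End-to-end = 279 ms.

279 ms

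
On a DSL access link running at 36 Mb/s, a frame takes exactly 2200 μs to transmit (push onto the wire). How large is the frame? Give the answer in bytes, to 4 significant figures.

L = R × t_tx = 36000000 b/s × 0.0022 s = 79200 bits.
In bytes: 79200 / 8 = 9900 bytes.

9900 bytes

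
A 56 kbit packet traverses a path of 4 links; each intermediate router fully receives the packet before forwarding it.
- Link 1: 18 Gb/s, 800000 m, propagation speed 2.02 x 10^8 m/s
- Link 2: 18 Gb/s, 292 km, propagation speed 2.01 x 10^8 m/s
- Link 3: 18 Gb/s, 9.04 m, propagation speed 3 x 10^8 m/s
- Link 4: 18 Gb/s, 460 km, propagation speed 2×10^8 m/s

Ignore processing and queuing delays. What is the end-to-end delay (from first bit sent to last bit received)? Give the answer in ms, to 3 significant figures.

7.73 ms

L = 56000 bits.
Transmission delay per hop = L/R = 56000/18000000000 = 0.00311111 ms; 4 hops → 0.0124444 ms.
Propagation delays (d/s per hop): 3.9604, 1.45274, 3.01333e-05, 2.3 ms; sum = 7.71316 ms.
End-to-end = 7.73 ms.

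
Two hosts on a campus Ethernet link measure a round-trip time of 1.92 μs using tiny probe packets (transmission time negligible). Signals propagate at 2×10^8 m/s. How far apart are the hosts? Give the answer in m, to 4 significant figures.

One-way propagation = RTT/2 = 0.96 μs.
d = s × t = 200000000 × 9.6e-07 = 192.0 m.

192.0 m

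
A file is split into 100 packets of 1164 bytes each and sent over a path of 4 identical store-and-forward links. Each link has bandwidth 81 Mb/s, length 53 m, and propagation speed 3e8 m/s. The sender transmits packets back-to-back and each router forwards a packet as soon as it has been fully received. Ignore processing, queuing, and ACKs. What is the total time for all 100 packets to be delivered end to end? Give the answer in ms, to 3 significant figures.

Per-hop transmission t_tx = L/R = 9312/81000000 = 0.114963 ms.
Per-hop propagation t_prop = 53/300000000 = 0.000176667 ms.
Pipeline fill: first packet needs 4·t_tx to clear all hops; remaining 99 packets each add one t_tx.
Total = (4+100-1)·t_tx + 4·t_prop = 103·0.114963 + 4·0.000176667 = 11.8 ms.

11.8 ms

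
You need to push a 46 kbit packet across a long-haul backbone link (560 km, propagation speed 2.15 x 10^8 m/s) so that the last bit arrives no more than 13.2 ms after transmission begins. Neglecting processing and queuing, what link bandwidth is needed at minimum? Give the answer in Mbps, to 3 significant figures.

4.34 Mbps

Propagation delay = 560000 / 215000000 = 2.60465 ms.
Transmission budget = 13.2 − 2.60465 = 10.5953 ms.
R ≥ L / t_tx = 46000 bits / 0.0105953 s = 4.34 Mbps.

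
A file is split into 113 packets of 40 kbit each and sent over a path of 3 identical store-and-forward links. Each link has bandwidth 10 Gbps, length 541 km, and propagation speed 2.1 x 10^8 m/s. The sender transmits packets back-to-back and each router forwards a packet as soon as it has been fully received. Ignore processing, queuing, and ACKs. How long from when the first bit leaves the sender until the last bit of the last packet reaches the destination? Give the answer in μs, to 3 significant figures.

8190 μs

Per-hop transmission t_tx = L/R = 40000/10000000000 = 4 μs.
Per-hop propagation t_prop = 541000/210000000 = 2576.19 μs.
Pipeline fill: first packet needs 3·t_tx to clear all hops; remaining 112 packets each add one t_tx.
Total = (3+113-1)·t_tx + 3·t_prop = 115·4 + 3·2576.19 = 8190 μs.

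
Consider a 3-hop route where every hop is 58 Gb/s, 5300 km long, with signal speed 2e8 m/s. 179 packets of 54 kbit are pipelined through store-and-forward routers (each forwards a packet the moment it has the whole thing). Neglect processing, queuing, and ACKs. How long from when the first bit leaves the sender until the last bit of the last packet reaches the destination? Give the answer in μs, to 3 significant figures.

Per-hop transmission t_tx = L/R = 54000/58000000000 = 0.931034 μs.
Per-hop propagation t_prop = 5300000/200000000 = 26500 μs.
Pipeline fill: first packet needs 3·t_tx to clear all hops; remaining 178 packets each add one t_tx.
Total = (3+179-1)·t_tx + 3·t_prop = 181·0.931034 + 3·26500 = 79700 μs.

79700 μs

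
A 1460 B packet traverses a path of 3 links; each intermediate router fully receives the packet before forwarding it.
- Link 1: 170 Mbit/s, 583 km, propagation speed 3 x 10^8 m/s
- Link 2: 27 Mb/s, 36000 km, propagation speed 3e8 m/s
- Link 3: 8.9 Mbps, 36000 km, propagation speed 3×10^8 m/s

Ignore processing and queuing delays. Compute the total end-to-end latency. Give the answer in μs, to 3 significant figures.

L = 1460 × 8 = 11680 bits.
Transmission delays (L/R per hop): 68.7059, 432.593, 1312.36 μs; sum = 1813.66 μs.
Propagation delays (d/s per hop): 1943.33, 120000, 120000 μs; sum = 241943 μs.
End-to-end = 244000 μs.

244000 μs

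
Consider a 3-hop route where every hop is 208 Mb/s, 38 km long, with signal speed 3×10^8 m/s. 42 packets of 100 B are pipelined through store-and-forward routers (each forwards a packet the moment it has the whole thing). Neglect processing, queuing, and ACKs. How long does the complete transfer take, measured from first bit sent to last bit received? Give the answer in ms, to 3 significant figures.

Per-hop transmission t_tx = L/R = 800/208000000 = 0.00384615 ms.
Per-hop propagation t_prop = 38000/300000000 = 0.126667 ms.
Pipeline fill: first packet needs 3·t_tx to clear all hops; remaining 41 packets each add one t_tx.
Total = (3+42-1)·t_tx + 3·t_prop = 44·0.00384615 + 3·0.126667 = 0.549 ms.

0.549 ms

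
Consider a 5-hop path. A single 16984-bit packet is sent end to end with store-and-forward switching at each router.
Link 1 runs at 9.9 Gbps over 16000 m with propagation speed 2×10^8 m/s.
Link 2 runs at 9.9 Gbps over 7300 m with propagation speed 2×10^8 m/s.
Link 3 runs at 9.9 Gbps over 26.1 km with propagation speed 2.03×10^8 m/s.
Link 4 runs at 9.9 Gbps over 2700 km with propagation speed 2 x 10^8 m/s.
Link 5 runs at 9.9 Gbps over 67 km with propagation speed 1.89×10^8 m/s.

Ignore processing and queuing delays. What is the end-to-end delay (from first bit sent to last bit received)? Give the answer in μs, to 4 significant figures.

14110 μs

Transmission delay per hop = L/R = 16984/9900000000 = 1.71556 μs; 5 hops → 8.57778 μs.
Propagation delays (d/s per hop): 80, 36.5, 128.571, 13500, 354.497 μs; sum = 14099.6 μs.
End-to-end = 14110 μs.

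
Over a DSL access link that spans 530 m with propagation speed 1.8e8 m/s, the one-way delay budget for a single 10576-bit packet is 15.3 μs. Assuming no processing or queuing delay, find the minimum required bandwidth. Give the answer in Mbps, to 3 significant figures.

Propagation delay = 530 / 180000000 = 2.94444 μs.
Transmission budget = 15.3 − 2.94444 = 12.3556 μs.
R ≥ L / t_tx = 10576 bits / 1.23556e-05 s = 856 Mbps.

856 Mbps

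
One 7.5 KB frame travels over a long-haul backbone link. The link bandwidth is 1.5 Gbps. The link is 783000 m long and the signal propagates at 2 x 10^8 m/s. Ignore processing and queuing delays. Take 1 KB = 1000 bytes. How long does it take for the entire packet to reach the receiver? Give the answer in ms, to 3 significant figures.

3.96 ms

L = 60000 bits.
Transmission delay = L/R = 60000 / 1500000000 = 0.04 ms.
Propagation delay = d/s = 783000 m / 200000000 m/s = 3.915 ms.
Total = 3.96 ms.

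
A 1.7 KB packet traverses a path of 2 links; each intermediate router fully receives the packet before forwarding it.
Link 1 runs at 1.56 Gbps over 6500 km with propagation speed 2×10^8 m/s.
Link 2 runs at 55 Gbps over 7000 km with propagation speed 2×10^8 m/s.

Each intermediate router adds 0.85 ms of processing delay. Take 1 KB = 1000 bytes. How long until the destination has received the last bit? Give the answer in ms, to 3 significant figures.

L = 13600 bits.
Transmission delays (L/R per hop): 0.00871795, 0.000247273 ms; sum = 0.00896522 ms.
Propagation delays (d/s per hop): 32.5, 35 ms; sum = 67.5 ms.
Processing at 1 router(s): 1 × 0.85 ms = 0.85 ms.
End-to-end = 68.4 ms.

68.4 ms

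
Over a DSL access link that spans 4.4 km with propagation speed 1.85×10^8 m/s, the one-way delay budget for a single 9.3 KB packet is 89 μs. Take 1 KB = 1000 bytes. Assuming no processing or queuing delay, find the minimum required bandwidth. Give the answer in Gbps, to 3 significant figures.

L = 74400 bits.
Propagation delay = 4400 / 185000000 = 23.7838 μs.
Transmission budget = 89 − 23.7838 = 65.2162 μs.
R ≥ L / t_tx = 74400 bits / 6.52162e-05 s = 1.14 Gbps.

1.14 Gbps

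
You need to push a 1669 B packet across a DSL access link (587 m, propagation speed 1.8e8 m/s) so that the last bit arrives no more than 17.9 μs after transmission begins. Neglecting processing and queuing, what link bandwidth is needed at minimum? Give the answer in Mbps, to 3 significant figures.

L = 13352 bits.
Propagation delay = 587 / 180000000 = 3.26111 μs.
Transmission budget = 17.9 − 3.26111 = 14.6389 μs.
R ≥ L / t_tx = 13352 bits / 1.46389e-05 s = 912 Mbps.

912 Mbps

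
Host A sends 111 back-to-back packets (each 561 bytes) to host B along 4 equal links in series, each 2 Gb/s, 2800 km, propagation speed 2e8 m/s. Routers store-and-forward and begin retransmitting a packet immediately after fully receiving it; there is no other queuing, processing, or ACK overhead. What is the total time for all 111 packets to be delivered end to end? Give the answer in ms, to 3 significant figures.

56.3 ms

Per-hop transmission t_tx = L/R = 4488/2000000000 = 0.002244 ms.
Per-hop propagation t_prop = 2800000/200000000 = 14 ms.
Pipeline fill: first packet needs 4·t_tx to clear all hops; remaining 110 packets each add one t_tx.
Total = (4+111-1)·t_tx + 4·t_prop = 114·0.002244 + 4·14 = 56.3 ms.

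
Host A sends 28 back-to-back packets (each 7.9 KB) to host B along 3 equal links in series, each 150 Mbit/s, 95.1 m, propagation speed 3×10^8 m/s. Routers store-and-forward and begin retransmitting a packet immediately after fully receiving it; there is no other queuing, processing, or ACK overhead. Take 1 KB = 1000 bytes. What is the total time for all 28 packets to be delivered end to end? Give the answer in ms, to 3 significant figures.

Per-hop transmission t_tx = L/R = 63200/150000000 = 0.421333 ms.
Per-hop propagation t_prop = 95.1/300000000 = 0.000317 ms.
Pipeline fill: first packet needs 3·t_tx to clear all hops; remaining 27 packets each add one t_tx.
Total = (3+28-1)·t_tx + 3·t_prop = 30·0.421333 + 3·0.000317 = 12.6 ms.

12.6 ms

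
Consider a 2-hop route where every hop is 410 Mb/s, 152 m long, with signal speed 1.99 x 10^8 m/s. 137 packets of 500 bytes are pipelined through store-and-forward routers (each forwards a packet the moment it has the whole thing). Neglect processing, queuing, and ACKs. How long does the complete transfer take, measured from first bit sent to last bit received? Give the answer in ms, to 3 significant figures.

Per-hop transmission t_tx = L/R = 4000/410000000 = 0.0097561 ms.
Per-hop propagation t_prop = 152/199000000 = 0.000763819 ms.
Pipeline fill: first packet needs 2·t_tx to clear all hops; remaining 136 packets each add one t_tx.
Total = (2+137-1)·t_tx + 2·t_prop = 138·0.0097561 + 2·0.000763819 = 1.35 ms.

1.35 ms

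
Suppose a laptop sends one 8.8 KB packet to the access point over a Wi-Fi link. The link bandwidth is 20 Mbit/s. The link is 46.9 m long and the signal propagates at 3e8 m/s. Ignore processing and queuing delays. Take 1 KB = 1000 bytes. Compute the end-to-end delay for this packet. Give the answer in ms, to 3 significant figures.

3.52 ms

L = 70400 bits.
Transmission delay = L/R = 70400 / 20000000 = 3.52 ms.
Propagation delay = d/s = 46.9 m / 300000000 m/s = 0.000156333 ms.
Total = 3.52 ms.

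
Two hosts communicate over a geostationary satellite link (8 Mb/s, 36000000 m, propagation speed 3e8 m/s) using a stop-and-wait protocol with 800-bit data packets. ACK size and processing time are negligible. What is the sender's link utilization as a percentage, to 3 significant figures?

0.0416 %

t_tx = L/R = 800/8000000 = 0.0001 s.
t_prop = 36000000/300000000 = 0.12 s; RTT = 0.24 s.
Cycle = t_tx + RTT = 0.2401 s.
Utilization = t_tx / cycle = 0.0001/0.2401 = 0.0416 %.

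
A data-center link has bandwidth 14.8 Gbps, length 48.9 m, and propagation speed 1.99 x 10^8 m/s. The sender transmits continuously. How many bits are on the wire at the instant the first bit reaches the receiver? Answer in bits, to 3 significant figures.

Propagation delay = 48.9 / 199000000 = 2.45729e-07 s.
BDP = R × t_prop = 14800000000 × 2.45729e-07 = 3636.78 bits.

3640 bits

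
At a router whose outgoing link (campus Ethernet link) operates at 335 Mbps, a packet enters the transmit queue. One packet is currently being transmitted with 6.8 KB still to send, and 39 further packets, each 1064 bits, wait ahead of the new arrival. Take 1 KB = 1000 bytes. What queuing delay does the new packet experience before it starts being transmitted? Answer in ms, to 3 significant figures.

0.286 ms

Each queued packet: L/R = 1064/335000000 = 0.00317612 ms.
39 queued → 0.123869 ms.
Plus remaining 54400 bits of current packet: 0.162388 ms.
Queuing delay = 0.286 ms.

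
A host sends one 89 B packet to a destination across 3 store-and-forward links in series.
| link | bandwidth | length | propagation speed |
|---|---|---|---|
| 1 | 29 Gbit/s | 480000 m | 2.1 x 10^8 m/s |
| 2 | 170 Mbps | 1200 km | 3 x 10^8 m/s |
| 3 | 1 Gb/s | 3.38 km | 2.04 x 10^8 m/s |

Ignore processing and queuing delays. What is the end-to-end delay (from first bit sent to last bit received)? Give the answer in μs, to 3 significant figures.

6310 μs

L = 89 × 8 = 712 bits.
Transmission delays (L/R per hop): 0.0245517, 4.18824, 0.712 μs; sum = 4.92479 μs.
Propagation delays (d/s per hop): 2285.71, 4000, 16.5686 μs; sum = 6302.28 μs.
End-to-end = 6310 μs.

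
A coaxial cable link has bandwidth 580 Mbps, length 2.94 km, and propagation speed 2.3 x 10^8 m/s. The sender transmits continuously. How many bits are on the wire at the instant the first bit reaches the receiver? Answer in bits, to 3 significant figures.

Propagation delay = 2940 / 2.3e+08 = 1.27826e-05 s.
BDP = R × t_prop = 580000000 × 1.27826e-05 = 7413.91 bits.

7410 bits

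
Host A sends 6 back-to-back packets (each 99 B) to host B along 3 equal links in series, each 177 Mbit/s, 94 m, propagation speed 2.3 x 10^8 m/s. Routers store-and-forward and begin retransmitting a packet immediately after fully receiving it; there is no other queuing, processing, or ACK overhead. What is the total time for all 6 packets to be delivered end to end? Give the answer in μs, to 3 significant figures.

37.0 μs

Per-hop transmission t_tx = L/R = 792/177000000 = 4.47458 μs.
Per-hop propagation t_prop = 94/2.3e+08 = 0.408696 μs.
Pipeline fill: first packet needs 3·t_tx to clear all hops; remaining 5 packets each add one t_tx.
Total = (3+6-1)·t_tx + 3·t_prop = 8·4.47458 + 3·0.408696 = 37.0 μs.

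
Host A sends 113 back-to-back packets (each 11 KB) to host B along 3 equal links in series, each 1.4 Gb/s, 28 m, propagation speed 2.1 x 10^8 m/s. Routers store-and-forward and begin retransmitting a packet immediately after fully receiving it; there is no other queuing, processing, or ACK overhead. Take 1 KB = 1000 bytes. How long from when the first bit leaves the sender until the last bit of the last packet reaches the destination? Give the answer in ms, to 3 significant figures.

Per-hop transmission t_tx = L/R = 88000/1400000000 = 0.0628571 ms.
Per-hop propagation t_prop = 28/210000000 = 0.000133333 ms.
Pipeline fill: first packet needs 3·t_tx to clear all hops; remaining 112 packets each add one t_tx.
Total = (3+113-1)·t_tx + 3·t_prop = 115·0.0628571 + 3·0.000133333 = 7.23 ms.

7.23 ms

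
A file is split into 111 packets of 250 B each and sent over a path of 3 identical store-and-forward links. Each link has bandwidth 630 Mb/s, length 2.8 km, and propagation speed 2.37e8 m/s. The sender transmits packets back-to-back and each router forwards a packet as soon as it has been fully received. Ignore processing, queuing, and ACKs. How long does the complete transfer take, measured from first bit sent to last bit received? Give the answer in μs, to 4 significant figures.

Per-hop transmission t_tx = L/R = 2000/630000000 = 3.1746 μs.
Per-hop propagation t_prop = 2800/237000000 = 11.8143 μs.
Pipeline fill: first packet needs 3·t_tx to clear all hops; remaining 110 packets each add one t_tx.
Total = (3+111-1)·t_tx + 3·t_prop = 113·3.1746 + 3·11.8143 = 394.2 μs.

394.2 μs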